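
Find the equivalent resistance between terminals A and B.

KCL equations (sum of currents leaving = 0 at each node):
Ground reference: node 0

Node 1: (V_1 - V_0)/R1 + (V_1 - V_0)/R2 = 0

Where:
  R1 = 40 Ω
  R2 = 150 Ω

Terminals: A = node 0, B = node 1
Reduce the network between node 0 (A) and node 1 (B) by series/parallel combination:
  Rp1 = R1 ‖ R2 (parallel, both between nodes 0 and 1) = 1/(1/40 + 1/150) = 31.58 Ω
R_eq = 31.58 Ω

Final answer: 31.58 Ω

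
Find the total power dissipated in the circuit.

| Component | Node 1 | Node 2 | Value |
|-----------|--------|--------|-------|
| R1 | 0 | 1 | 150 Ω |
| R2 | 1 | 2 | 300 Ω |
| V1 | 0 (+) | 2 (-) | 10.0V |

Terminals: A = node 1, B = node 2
Nodal analysis, taking node 2 as the 0 V reference.
Source V1 fixes V_0 = 10 V.
KCL at each unknown node (sum of currents leaving = 0; resistances in Ω):
  Node 1: (V_1 - 10)/150 + (V_1 - 0)/300 = 0
Collecting terms: 0.01 × V_1 = 0.06667  =>  V_1 = 6.667 V
Power in each resistor, P = (ΔV)²/R:
  P_R1 = (10 - 6.667)²/150 = 0.07407 W
  P_R2 = (6.667 - 0)²/300 = 0.1481 W
P_total = P_R1 + P_R2 = 0.2222 W

Final answer: 0.2222 W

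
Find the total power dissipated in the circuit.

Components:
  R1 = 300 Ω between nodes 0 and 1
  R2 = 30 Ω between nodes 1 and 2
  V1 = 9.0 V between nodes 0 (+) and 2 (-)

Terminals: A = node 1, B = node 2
Nodal analysis, taking node 2 as the 0 V reference.
Source V1 fixes V_0 = 9 V.
KCL at each unknown node (sum of currents leaving = 0; resistances in Ω):
  Node 1: (V_1 - 9)/300 + (V_1 - 0)/30 = 0
Collecting terms: 0.03667 × V_1 = 0.03  =>  V_1 = 0.8182 V
Power in each resistor, P = (ΔV)²/R:
  P_R1 = (9 - 0.8182)²/300 = 0.2231 W
  P_R2 = (0.8182 - 0)²/30 = 0.02231 W
P_total = P_R1 + P_R2 = 0.2455 W

Final answer: 0.2455 W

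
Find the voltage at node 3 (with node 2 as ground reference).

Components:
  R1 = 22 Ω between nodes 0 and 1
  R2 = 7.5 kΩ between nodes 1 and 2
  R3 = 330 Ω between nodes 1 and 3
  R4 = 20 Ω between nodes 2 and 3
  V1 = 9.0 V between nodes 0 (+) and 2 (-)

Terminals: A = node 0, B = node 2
Nodal analysis, taking node 2 as the 0 V reference.
Source V1 fixes V_0 = 9 V.
KCL at each unknown node (sum of currents leaving = 0; resistances in Ω):
  Node 1: (V_1 - 9)/22 + (V_1 - 0)/7500 + (V_1 - V_3)/330 = 0
  Node 3: (V_3 - V_1)/330 + (V_3 - 0)/20 = 0
Collecting terms (coefficients in siemens):
  0.04862·V_1 - 0.00303·V_3 = 0.4091
  0.05303·V_3 - 0.00303·V_1 = 0
Determinant D = (0.04862)(0.05303) - (-0.00303)(-0.00303) = 0.002569
V_1 = [(0.4091)(0.05303) - (-0.00303)(0)]/D = 8.444 V
V_3 = [(0.04862)(0) - (0.4091)(-0.00303)]/D = 0.4825 V
The requested potential is V_3 = 0.4825 V.

Final answer: V_3 = 0.4825 V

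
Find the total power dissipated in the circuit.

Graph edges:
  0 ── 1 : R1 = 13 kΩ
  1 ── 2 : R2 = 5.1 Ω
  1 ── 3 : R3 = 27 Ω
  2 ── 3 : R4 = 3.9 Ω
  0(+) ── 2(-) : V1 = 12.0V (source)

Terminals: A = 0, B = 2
Nodal analysis, taking node 2 as the 0 V reference.
Source V1 fixes V_0 = 12 V.
KCL at each unknown node (sum of currents leaving = 0; resistances in Ω):
  Node 1: (V_1 - 12)/13000 + (V_1 - 0)/5.1 + (V_1 - V_3)/27 = 0
  Node 3: (V_3 - V_1)/27 + (V_3 - 0)/3.9 = 0
Collecting terms (coefficients in siemens):
  0.2332·V_1 - 0.03704·V_3 = 0.0009231
  0.2934·V_3 - 0.03704·V_1 = 0
Determinant D = (0.2332)(0.2934) - (-0.03704)(-0.03704) = 0.06706
V_1 = [(0.0009231)(0.2934) - (-0.03704)(0)]/D = 0.004039 V
V_3 = [(0.2332)(0) - (0.0009231)(-0.03704)]/D = 0.0005098 V
Power in each resistor, P = (ΔV)²/R:
  P_R1 = (12 - 0.004039)²/13000 = 0.01107 W
  P_R2 = (0.004039 - 0)²/5.1 = 0.000003199 W
  P_R3 = (0.004039 - 0.0005098)²/27 = 0.0000004614 W
  P_R4 = (0 - 0.0005098)²/3.9 = 0.00000006665 W
P_total = P_R1 + P_R2 + P_R3 + P_R4 = 0.01107 W

Final answer: 0.01107 W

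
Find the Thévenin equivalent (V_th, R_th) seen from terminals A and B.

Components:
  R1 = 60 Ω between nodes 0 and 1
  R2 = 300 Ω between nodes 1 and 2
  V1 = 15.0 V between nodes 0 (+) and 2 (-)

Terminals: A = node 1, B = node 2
Step 1 — V_th is the open-circuit voltage V_A - V_B (nothing connected across the terminals).
Nodal analysis, taking node 2 as the 0 V reference.
Source V1 fixes V_0 = 15 V.
KCL at each unknown node (sum of currents leaving = 0; resistances in Ω):
  Node 1: (V_1 - 15)/60 + (V_1 - 0)/300 = 0
Collecting terms: 0.02 × V_1 = 0.25  =>  V_1 = 12.5 V
V_th = V_1 - V_2 = 12.5 - 0 = 12.5 V
Step 2 — R_th: zero the source — replace V1 by a short circuit (node 2 merges into node 0) — and find the resistance seen between A (node 1) and B (node 0).
Reduce the network between node 1 (A) and node 0 (B) by series/parallel combination:
  Rp1 = R1 ‖ R2 (parallel, both between nodes 0 and 1) = 1/(1/60 + 1/300) = 50 Ω
R_th = 50 Ω

Final answer: V_th = 12.5 V, R_th = 50 Ω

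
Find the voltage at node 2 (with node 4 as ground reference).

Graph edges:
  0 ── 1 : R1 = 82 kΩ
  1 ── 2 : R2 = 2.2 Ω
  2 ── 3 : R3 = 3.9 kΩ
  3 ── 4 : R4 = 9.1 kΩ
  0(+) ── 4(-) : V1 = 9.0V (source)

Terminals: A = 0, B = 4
Nodal analysis, taking node 4 as the 0 V reference.
Source V1 fixes V_0 = 9 V.
KCL at each unknown node (sum of currents leaving = 0; resistances in Ω):
  Node 1: (V_1 - 9)/82000 + (V_1 - V_2)/2.2 = 0
  Node 2: (V_2 - V_1)/2.2 + (V_2 - V_3)/3900 = 0
  Node 3: (V_3 - V_2)/3900 + (V_3 - 0)/9100 = 0
Collecting terms (coefficients in siemens):
  0.4546·V_1 - 0.4545·V_2 = 0.0001098
  0.4548·V_2 - 0.4545·V_1 - 0.0002564·V_3 = 0
  0.0003663·V_3 - 0.0002564·V_2 = 0
Solving these 3 simultaneous equations (Gaussian elimination) gives:
  V_1 = 1.232 V, V_2 = 1.232 V, V_3 = 0.8621 V
The requested potential is V_2 = 1.232 V.

Final answer: V_2 = 1.232 V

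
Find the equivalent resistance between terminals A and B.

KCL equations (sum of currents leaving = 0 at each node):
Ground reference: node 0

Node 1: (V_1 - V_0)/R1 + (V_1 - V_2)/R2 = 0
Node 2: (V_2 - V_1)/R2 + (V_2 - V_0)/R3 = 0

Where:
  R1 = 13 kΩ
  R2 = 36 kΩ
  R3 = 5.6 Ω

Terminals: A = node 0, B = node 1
Reduce the network between node 0 (A) and node 1 (B) by series/parallel combination:
  Rs1 = R3 + R2 (series, joined only at node 2) = 5.6 + 36000 = 36010 Ω
  Rp1 = R1 ‖ Rs1 (parallel, both between nodes 0 and 1) = 1/(1/13000 + 1/36010) = 9551 Ω
R_eq = 9.551 kΩ

Final answer: 9.551 kΩ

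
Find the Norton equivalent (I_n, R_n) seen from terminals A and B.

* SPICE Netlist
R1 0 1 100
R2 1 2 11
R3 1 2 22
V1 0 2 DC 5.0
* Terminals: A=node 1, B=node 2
Find the Thévenin equivalent first; then I_n = V_th/R_th and R_n = R_th.
Step 1 — V_th is the open-circuit voltage V_A - V_B (nothing connected across the terminals).
Nodal analysis, taking node 2 as the 0 V reference.
Source V1 fixes V_0 = 5 V.
KCL at each unknown node (sum of currents leaving = 0; resistances in Ω):
  Node 1: (V_1 - 5)/100 + (V_1 - 0)/11 + (V_1 - 0)/22 = 0
Collecting terms: 0.1464 × V_1 = 0.05  =>  V_1 = 0.3416 V
V_th = V_1 - V_2 = 0.3416 - 0 = 0.3416 V
Step 2 — R_th: zero the source — replace V1 by a short circuit (node 2 merges into node 0) — and find the resistance seen between A (node 1) and B (node 0).
Reduce the network between node 1 (A) and node 0 (B) by series/parallel combination:
  Rp1 = R1 ‖ R2 ‖ R3 (parallel, all between nodes 0 and 1) = 1/(1/100 + 1/11 + 1/22) = 6.832 Ω
R_th = 6.832 Ω
I_n = V_th/R_th = 0.3416/6.832 = 0.05 A, and R_n = R_th = 6.832 Ω

Final answer: I_n = 0.05 A, R_n = 6.832 Ω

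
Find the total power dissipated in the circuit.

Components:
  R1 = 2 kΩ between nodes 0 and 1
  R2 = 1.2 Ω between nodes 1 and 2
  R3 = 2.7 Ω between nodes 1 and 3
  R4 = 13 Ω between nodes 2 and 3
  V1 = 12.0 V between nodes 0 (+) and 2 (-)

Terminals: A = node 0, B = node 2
Nodal analysis, taking node 2 as the 0 V reference.
Source V1 fixes V_0 = 12 V.
KCL at each unknown node (sum of currents leaving = 0; resistances in Ω):
  Node 1: (V_1 - 12)/2000 + (V_1 - 0)/1.2 + (V_1 - V_3)/2.7 = 0
  Node 3: (V_3 - V_1)/2.7 + (V_3 - 0)/13 = 0
Collecting terms (coefficients in siemens):
  1.204·V_1 - 0.3704·V_3 = 0.006
  0.4473·V_3 - 0.3704·V_1 = 0
Determinant D = (1.204)(0.4473) - (-0.3704)(-0.3704) = 0.4015
V_1 = [(0.006)(0.4473) - (-0.3704)(0)]/D = 0.006685 V
V_3 = [(1.204)(0) - (0.006)(-0.3704)]/D = 0.005535 V
Power in each resistor, P = (ΔV)²/R:
  P_R1 = (12 - 0.006685)²/2000 = 0.07192 W
  P_R2 = (0.006685 - 0)²/1.2 = 0.00003724 W
  P_R3 = (0.006685 - 0.005535)²/2.7 = 0.0000004895 W
  P_R4 = (0 - 0.005535)²/13 = 0.000002357 W
P_total = P_R1 + P_R2 + P_R3 + P_R4 = 0.07196 W

Final answer: 0.07196 W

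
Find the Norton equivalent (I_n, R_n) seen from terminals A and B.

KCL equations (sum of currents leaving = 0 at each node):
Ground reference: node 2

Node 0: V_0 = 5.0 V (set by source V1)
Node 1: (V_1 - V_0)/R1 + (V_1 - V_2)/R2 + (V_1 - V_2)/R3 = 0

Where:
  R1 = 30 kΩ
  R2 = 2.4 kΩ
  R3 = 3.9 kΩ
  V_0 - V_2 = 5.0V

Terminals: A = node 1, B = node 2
Find the Thévenin equivalent first; then I_n = V_th/R_th and R_n = R_th.
Step 1 — V_th is the open-circuit voltage V_A - V_B (nothing connected across the terminals).
Nodal analysis, taking node 2 as the 0 V reference.
Source V1 fixes V_0 = 5 V.
KCL at each unknown node (sum of currents leaving = 0; resistances in Ω):
  Node 1: (V_1 - 5)/30000 + (V_1 - 0)/2400 + (V_1 - 0)/3900 = 0
Collecting terms: 0.0007064 × V_1 = 0.0001667  =>  V_1 = 0.2359 V
V_th = V_1 - V_2 = 0.2359 - 0 = 0.2359 V
Step 2 — R_th: zero the source — replace V1 by a short circuit (node 2 merges into node 0) — and find the resistance seen between A (node 1) and B (node 0).
Reduce the network between node 1 (A) and node 0 (B) by series/parallel combination:
  Rp1 = R1 ‖ R2 ‖ R3 (parallel, all between nodes 0 and 1) = 1/(1/30000 + 1/2400 + 1/3900) = 1416 Ω
R_th = 1.416 kΩ
I_n = V_th/R_th = 0.2359/1416 = 0.0001667 A, and R_n = R_th = 1.416 kΩ

Final answer: I_n = 0.0001667 A, R_n = 1.416 kΩ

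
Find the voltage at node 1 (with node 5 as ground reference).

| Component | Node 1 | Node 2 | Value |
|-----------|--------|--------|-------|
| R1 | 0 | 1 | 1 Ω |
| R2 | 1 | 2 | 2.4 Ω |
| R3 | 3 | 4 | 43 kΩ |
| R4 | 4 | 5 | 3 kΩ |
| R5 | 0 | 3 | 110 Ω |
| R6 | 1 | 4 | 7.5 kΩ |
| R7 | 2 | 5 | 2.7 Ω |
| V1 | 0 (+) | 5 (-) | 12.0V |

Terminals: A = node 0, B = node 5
Nodal analysis, taking node 5 as the 0 V reference.
Source V1 fixes V_0 = 12 V.
KCL at each unknown node (sum of currents leaving = 0; resistances in Ω):
  Node 1: (V_1 - 12)/1 + (V_1 - V_2)/2.4 + (V_1 - V_4)/7500 = 0
  Node 2: (V_2 - V_1)/2.4 + (V_2 - 0)/2.7 = 0
  Node 3: (V_3 - V_4)/43000 + (V_3 - 12)/110 = 0
  Node 4: (V_4 - V_3)/43000 + (V_4 - 0)/3000 + (V_4 - V_1)/7500 = 0
Collecting terms (coefficients in siemens):
  1.417·V_1 - 0.4167·V_2 - 0.0001333·V_4 = 12
  0.787·V_2 - 0.4167·V_1 = 0
  0.009114·V_3 - 0.00002326·V_4 = 0.1091
  0.0004899·V_4 - 0.0001333·V_1 - 0.00002326·V_3 = 0
Solving these 4 simultaneous equations (Gaussian elimination) gives:
  V_1 = 10.03 V, V_2 = 5.311 V, V_3 = 11.98 V, V_4 = 3.299 V
The requested potential is V_1 = 10.03 V.

Final answer: V_1 = 10.03 V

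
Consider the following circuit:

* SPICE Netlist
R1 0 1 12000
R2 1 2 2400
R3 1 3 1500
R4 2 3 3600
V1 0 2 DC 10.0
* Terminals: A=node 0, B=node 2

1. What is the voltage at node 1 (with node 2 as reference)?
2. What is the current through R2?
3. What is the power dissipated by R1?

Nodal analysis, taking node 2 as the 0 V reference.
Source V1 fixes V_0 = 10 V.
KCL at each unknown node (sum of currents leaving = 0; resistances in Ω):
  Node 1: (V_1 - 10)/12000 + (V_1 - 0)/2400 + (V_1 - V_3)/1500 = 0
  Node 3: (V_3 - V_1)/1500 + (V_3 - 0)/3600 = 0
Collecting terms (coefficients in siemens):
  0.001167·V_1 - 0.0006667·V_3 = 0.0008333
  0.0009444·V_3 - 0.0006667·V_1 = 0
Determinant D = (0.001167)(0.0009444) - (-0.0006667)(-0.0006667) = 0.0000006574
V_1 = [(0.0008333)(0.0009444) - (-0.0006667)(0)]/D = 1.197 V
V_3 = [(0.001167)(0) - (0.0008333)(-0.0006667)]/D = 0.8451 V
Part 1:
  Read off the nodal solution: V_1 = 1.197 V
Part 2:
  I_R2 = (V_1 - V_2)/R2 = (1.197 - 0)/2400 = 0.0004988 A
  Magnitude: I_R2 = 0.0004988 A
Part 3:
  I_R1 = (V_0 - V_1)/R1 = (10 - 1.197)/12000 = 0.0007336 A
  P_R1 = I_R1² × R1 = (0.0007336)² × 12000 = 0.006457 W

Final answers:
1. V_1 = 1.197 V
2. I_R2 = 0.0004988 A
3. P_R1 = 0.006457 W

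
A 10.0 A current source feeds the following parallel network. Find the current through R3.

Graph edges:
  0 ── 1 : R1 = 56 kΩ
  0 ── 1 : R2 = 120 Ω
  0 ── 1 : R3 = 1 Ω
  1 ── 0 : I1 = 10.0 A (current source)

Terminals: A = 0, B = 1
All resistors sit directly between nodes 0 and 1, so they are in parallel and share one voltage V; the full source current 10 A splits among them.
1/R_par = 1/56000 + 1/120 + 1/1 = 1.008 S  =>  R_par = 0.9917 Ω
V = I × R_par = 10 × 0.9917 = 9.917 V
I_R3 = V/R3 = 9.917/1 = 9.917 A

Final answer: 9.917 A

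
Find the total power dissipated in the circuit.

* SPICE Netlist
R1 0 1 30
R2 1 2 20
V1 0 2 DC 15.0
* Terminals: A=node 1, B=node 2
Nodal analysis, taking node 2 as the 0 V reference.
Source V1 fixes V_0 = 15 V.
KCL at each unknown node (sum of currents leaving = 0; resistances in Ω):
  Node 1: (V_1 - 15)/30 + (V_1 - 0)/20 = 0
Collecting terms: 0.08333 × V_1 = 0.5  =>  V_1 = 6 V
Power in each resistor, P = (ΔV)²/R:
  P_R1 = (15 - 6)²/30 = 2.7 W
  P_R2 = (6 - 0)²/20 = 1.8 W
P_total = P_R1 + P_R2 = 4.5 W

Final answer: 4.5 W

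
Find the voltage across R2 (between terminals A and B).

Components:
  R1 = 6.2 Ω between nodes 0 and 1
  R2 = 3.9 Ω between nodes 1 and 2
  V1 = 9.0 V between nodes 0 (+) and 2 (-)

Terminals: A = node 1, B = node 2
R1 and R2 are in series across V1 (node 0 → node 1 → node 2), and the output A–B is taken across R2, so this is a voltage divider.
Series current: I = V1/(R1 + R2) = 9/(6.2 + 3.9) = 9/10.1 = 0.8911 A
V_R2 = I × R2 = V1 × R2/(R1 + R2) = 9 × 3.9/10.1 = 3.475 V

Final answer: 3.475 V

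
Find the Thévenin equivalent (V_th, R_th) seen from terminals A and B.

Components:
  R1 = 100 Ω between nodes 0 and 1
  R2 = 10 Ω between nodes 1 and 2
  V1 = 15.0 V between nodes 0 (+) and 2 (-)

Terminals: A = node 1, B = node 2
Step 1 — V_th is the open-circuit voltage V_A - V_B (nothing connected across the terminals).
Nodal analysis, taking node 2 as the 0 V reference.
Source V1 fixes V_0 = 15 V.
KCL at each unknown node (sum of currents leaving = 0; resistances in Ω):
  Node 1: (V_1 - 15)/100 + (V_1 - 0)/10 = 0
Collecting terms: 0.11 × V_1 = 0.15  =>  V_1 = 1.364 V
V_th = V_1 - V_2 = 1.364 - 0 = 1.364 V
Step 2 — R_th: zero the source — replace V1 by a short circuit (node 2 merges into node 0) — and find the resistance seen between A (node 1) and B (node 0).
Reduce the network between node 1 (A) and node 0 (B) by series/parallel combination:
  Rp1 = R1 ‖ R2 (parallel, both between nodes 0 and 1) = 1/(1/100 + 1/10) = 9.091 Ω
R_th = 9.091 Ω

Final answer: V_th = 1.364 V, R_th = 9.091 Ω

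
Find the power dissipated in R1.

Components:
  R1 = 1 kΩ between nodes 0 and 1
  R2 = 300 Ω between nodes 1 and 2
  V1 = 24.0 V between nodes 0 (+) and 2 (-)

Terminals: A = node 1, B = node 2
Nodal analysis, taking node 2 as the 0 V reference.
Source V1 fixes V_0 = 24 V.
KCL at each unknown node (sum of currents leaving = 0; resistances in Ω):
  Node 1: (V_1 - 24)/1000 + (V_1 - 0)/300 = 0
Collecting terms: 0.004333 × V_1 = 0.024  =>  V_1 = 5.538 V
I_R1 = (V_0 - V_1)/R1 = (24 - 5.538)/1000 = 0.01846 A
P_R1 = I_R1² × R1 = (0.01846)² × 1000 = 0.3408 W

Final answer: 0.3408 W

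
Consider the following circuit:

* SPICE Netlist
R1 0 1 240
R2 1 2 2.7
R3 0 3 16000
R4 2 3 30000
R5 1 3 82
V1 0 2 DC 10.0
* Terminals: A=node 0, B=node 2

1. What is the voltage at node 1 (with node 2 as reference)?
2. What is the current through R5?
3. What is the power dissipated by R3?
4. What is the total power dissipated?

Nodal analysis, taking node 2 as the 0 V reference.
Source V1 fixes V_0 = 10 V.
KCL at each unknown node (sum of currents leaving = 0; resistances in Ω):
  Node 1: (V_1 - 10)/240 + (V_1 - 0)/2.7 + (V_1 - V_3)/82 = 0
  Node 3: (V_3 - 10)/16000 + (V_3 - 0)/30000 + (V_3 - V_1)/82 = 0
Collecting terms (coefficients in siemens):
  0.3867·V_1 - 0.0122·V_3 = 0.04167
  0.01229·V_3 - 0.0122·V_1 = 0.000625
Determinant D = (0.3867)(0.01229) - (-0.0122)(-0.0122) = 0.004605
V_1 = [(0.04167)(0.01229) - (-0.0122)(0.000625)]/D = 0.1129 V
V_3 = [(0.3867)(0.000625) - (0.04167)(-0.0122)]/D = 0.1628 V
Part 1:
  Read off the nodal solution: V_1 = 0.1129 V
Part 2:
  I_R5 = (V_1 - V_3)/R5 = (0.1129 - 0.1628)/82 = -0.0006094 A
  Magnitude: I_R5 = 0.0006094 A
Part 3:
  I_R3 = (V_0 - V_3)/R3 = (10 - 0.1628)/16000 = 0.0006148 A
  P_R3 = I_R3² × R3 = (0.0006148)² × 16000 = 0.006048 W
Part 4:
  Power in each resistor, P = (ΔV)²/R:
    P_R1 = (10 - 0.1129)²/240 = 0.4073 W
    P_R2 = (0.1129 - 0)²/2.7 = 0.004719 W
    P_R3 = (10 - 0.1628)²/16000 = 0.006048 W
    P_R4 = (0 - 0.1628)²/30000 = 0.000000884 W
    P_R5 = (0.1129 - 0.1628)²/82 = 0.00003045 W
  P_total = P_R1 + P_R2 + P_R3 + P_R4 + P_R5 = 0.4181 W

Final answers:
1. V_1 = 0.1129 V
2. I_R5 = 0.0006094 A
3. P_R3 = 0.006048 W
4. P_total = 0.4181 W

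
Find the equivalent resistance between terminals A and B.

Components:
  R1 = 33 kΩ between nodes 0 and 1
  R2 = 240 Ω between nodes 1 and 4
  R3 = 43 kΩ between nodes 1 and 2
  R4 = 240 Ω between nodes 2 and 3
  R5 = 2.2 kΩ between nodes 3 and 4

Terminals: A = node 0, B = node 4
Reduce the network between node 0 (A) and node 4 (B) by series/parallel combination:
  Rs1 = R3 + R4 (series, joined only at node 2) = 43000 + 240 = 43240 Ω
  Rs2 = R5 + Rs1 (series, joined only at node 3) = 2200 + 43240 = 45440 Ω
  Rp1 = R2 ‖ Rs2 (parallel, both between nodes 1 and 4) = 1/(1/240 + 1/45440) = 238.7 Ω
  Rs3 = R1 + Rp1 (series, joined only at node 1) = 33000 + 238.7 = 33240 Ω
R_eq = 33.24 kΩ

Final answer: 33.24 kΩ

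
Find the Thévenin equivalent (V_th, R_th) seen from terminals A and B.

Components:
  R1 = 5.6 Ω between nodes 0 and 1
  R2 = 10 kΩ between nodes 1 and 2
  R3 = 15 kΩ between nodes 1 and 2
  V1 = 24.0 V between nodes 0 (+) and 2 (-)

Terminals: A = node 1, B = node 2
Step 1 — V_th is the open-circuit voltage V_A - V_B (nothing connected across the terminals).
Nodal analysis, taking node 2 as the 0 V reference.
Source V1 fixes V_0 = 24 V.
KCL at each unknown node (sum of currents leaving = 0; resistances in Ω):
  Node 1: (V_1 - 24)/5.6 + (V_1 - 0)/10000 + (V_1 - 0)/15000 = 0
Collecting terms: 0.1787 × V_1 = 4.286  =>  V_1 = 23.98 V
V_th = V_1 - V_2 = 23.98 - 0 = 23.98 V
Step 2 — R_th: zero the source — replace V1 by a short circuit (node 2 merges into node 0) — and find the resistance seen between A (node 1) and B (node 0).
Reduce the network between node 1 (A) and node 0 (B) by series/parallel combination:
  Rp1 = R1 ‖ R2 ‖ R3 (parallel, all between nodes 0 and 1) = 1/(1/5.6 + 1/10000 + 1/15000) = 5.595 Ω
R_th = 5.595 Ω

Final answer: V_th = 23.98 V, R_th = 5.595 Ω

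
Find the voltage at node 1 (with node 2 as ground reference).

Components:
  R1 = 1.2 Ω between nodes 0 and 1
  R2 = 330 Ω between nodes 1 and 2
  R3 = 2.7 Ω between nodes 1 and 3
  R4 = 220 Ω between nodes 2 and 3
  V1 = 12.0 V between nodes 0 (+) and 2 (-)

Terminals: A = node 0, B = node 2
Nodal analysis, taking node 2 as the 0 V reference.
Source V1 fixes V_0 = 12 V.
KCL at each unknown node (sum of currents leaving = 0; resistances in Ω):
  Node 1: (V_1 - 12)/1.2 + (V_1 - 0)/330 + (V_1 - V_3)/2.7 = 0
  Node 3: (V_3 - V_1)/2.7 + (V_3 - 0)/220 = 0
Collecting terms (coefficients in siemens):
  1.207·V_1 - 0.3704·V_3 = 10
  0.3749·V_3 - 0.3704·V_1 = 0
Determinant D = (1.207)(0.3749) - (-0.3704)(-0.3704) = 0.3152
V_1 = [(10)(0.3749) - (-0.3704)(0)]/D = 11.89 V
V_3 = [(1.207)(0) - (10)(-0.3704)]/D = 11.75 V
The requested potential is V_1 = 11.89 V.

Final answer: V_1 = 11.89 V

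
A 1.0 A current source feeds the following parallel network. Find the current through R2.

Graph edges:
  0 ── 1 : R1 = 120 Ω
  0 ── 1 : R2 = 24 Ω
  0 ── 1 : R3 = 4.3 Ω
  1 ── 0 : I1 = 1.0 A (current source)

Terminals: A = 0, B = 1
All resistors sit directly between nodes 0 and 1, so they are in parallel and share one voltage V; the full source current 1 A splits among them.
1/R_par = 1/120 + 1/24 + 1/4.3 = 0.2826 S  =>  R_par = 3.539 Ω
V = I × R_par = 1 × 3.539 = 3.539 V
I_R2 = V/R2 = 3.539/24 = 0.1475 A

Final answer: 0.1475 A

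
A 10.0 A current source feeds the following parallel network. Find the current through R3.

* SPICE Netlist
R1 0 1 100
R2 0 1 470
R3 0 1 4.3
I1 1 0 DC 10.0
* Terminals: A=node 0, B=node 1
All resistors sit directly between nodes 0 and 1, so they are in parallel and share one voltage V; the full source current 10 A splits among them.
1/R_par = 1/100 + 1/470 + 1/4.3 = 0.2447 S  =>  R_par = 4.087 Ω
V = I × R_par = 10 × 4.087 = 40.87 V
I_R3 = V/R3 = 40.87/4.3 = 9.504 A

Final answer: 9.504 A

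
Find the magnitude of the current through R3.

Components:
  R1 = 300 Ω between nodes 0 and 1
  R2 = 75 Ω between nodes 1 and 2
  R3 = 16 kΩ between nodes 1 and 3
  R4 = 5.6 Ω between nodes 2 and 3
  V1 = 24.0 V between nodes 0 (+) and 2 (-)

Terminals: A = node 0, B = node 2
Nodal analysis, taking node 2 as the 0 V reference.
Source V1 fixes V_0 = 24 V.
KCL at each unknown node (sum of currents leaving = 0; resistances in Ω):
  Node 1: (V_1 - 24)/300 + (V_1 - 0)/75 + (V_1 - V_3)/16000 = 0
  Node 3: (V_3 - V_1)/16000 + (V_3 - 0)/5.6 = 0
Collecting terms (coefficients in siemens):
  0.01673·V_1 - 0.0000625·V_3 = 0.08
  0.1786·V_3 - 0.0000625·V_1 = 0
Determinant D = (0.01673)(0.1786) - (-0.0000625)(-0.0000625) = 0.002988
V_1 = [(0.08)(0.1786) - (-0.0000625)(0)]/D = 4.782 V
V_3 = [(0.01673)(0) - (0.08)(-0.0000625)]/D = 0.001673 V
I_R3 = (V_1 - V_3)/R3 = (4.782 - 0.001673)/16000 = 0.0002988 A
|I_R3| = 0.0002988 A

Final answer: |I_R3| = 0.0002988 A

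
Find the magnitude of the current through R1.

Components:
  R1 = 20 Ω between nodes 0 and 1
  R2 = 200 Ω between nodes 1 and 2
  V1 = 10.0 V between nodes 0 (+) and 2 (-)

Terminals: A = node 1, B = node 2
Nodal analysis, taking node 2 as the 0 V reference.
Source V1 fixes V_0 = 10 V.
KCL at each unknown node (sum of currents leaving = 0; resistances in Ω):
  Node 1: (V_1 - 10)/20 + (V_1 - 0)/200 = 0
Collecting terms: 0.055 × V_1 = 0.5  =>  V_1 = 9.091 V
I_R1 = (V_0 - V_1)/R1 = (10 - 9.091)/20 = 0.04545 A
|I_R1| = 0.04545 A

Final answer: |I_R1| = 0.04545 A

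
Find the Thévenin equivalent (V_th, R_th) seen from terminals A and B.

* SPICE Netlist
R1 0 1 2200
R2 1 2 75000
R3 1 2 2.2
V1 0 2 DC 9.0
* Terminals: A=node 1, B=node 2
Step 1 — V_th is the open-circuit voltage V_A - V_B (nothing connected across the terminals).
Nodal analysis, taking node 2 as the 0 V reference.
Source V1 fixes V_0 = 9 V.
KCL at each unknown node (sum of currents leaving = 0; resistances in Ω):
  Node 1: (V_1 - 9)/2200 + (V_1 - 0)/75000 + (V_1 - 0)/2.2 = 0
Collecting terms: 0.455 × V_1 = 0.004091  =>  V_1 = 0.008991 V
V_th = V_1 - V_2 = 0.008991 - 0 = 0.008991 V
Step 2 — R_th: zero the source — replace V1 by a short circuit (node 2 merges into node 0) — and find the resistance seen between A (node 1) and B (node 0).
Reduce the network between node 1 (A) and node 0 (B) by series/parallel combination:
  Rp1 = R1 ‖ R2 ‖ R3 (parallel, all between nodes 0 and 1) = 1/(1/2200 + 1/75000 + 1/2.2) = 2.198 Ω
R_th = 2.198 Ω

Final answer: V_th = 0.008991 V, R_th = 2.198 Ω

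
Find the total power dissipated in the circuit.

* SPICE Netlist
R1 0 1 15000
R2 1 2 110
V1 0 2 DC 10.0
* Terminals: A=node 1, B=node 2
Nodal analysis, taking node 2 as the 0 V reference.
Source V1 fixes V_0 = 10 V.
KCL at each unknown node (sum of currents leaving = 0; resistances in Ω):
  Node 1: (V_1 - 10)/15000 + (V_1 - 0)/110 = 0
Collecting terms: 0.009158 × V_1 = 0.0006667  =>  V_1 = 0.0728 V
Power in each resistor, P = (ΔV)²/R:
  P_R1 = (10 - 0.0728)²/15000 = 0.00657 W
  P_R2 = (0.0728 - 0)²/110 = 0.00004818 W
P_total = P_R1 + P_R2 = 0.006618 W

Final answer: 0.006618 W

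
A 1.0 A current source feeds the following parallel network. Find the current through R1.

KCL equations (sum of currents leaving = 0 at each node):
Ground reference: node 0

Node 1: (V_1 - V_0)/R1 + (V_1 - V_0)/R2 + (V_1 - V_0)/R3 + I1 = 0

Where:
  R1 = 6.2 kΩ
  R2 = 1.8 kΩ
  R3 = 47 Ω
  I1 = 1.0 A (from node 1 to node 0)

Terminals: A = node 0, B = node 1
All resistors sit directly between nodes 0 and 1, so they are in parallel and share one voltage V; the full source current 1 A splits among them.
1/R_par = 1/6200 + 1/1800 + 1/47 = 0.02199 S  =>  R_par = 45.47 Ω
V = I × R_par = 1 × 45.47 = 45.47 V
I_R1 = V/R1 = 45.47/6200 = 0.007334 A

Final answer: 0.007334 A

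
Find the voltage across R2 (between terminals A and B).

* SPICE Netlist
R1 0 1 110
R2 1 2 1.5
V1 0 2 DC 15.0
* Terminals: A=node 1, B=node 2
R1 and R2 are in series across V1 (node 0 → node 1 → node 2), and the output A–B is taken across R2, so this is a voltage divider.
Series current: I = V1/(R1 + R2) = 15/(110 + 1.5) = 15/111.5 = 0.1345 A
V_R2 = I × R2 = V1 × R2/(R1 + R2) = 15 × 1.5/111.5 = 0.2018 V

Final answer: 0.2018 V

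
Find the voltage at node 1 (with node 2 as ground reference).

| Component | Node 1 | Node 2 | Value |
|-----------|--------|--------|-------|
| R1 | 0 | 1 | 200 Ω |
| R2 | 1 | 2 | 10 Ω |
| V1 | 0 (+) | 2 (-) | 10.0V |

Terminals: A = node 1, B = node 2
Nodal analysis, taking node 2 as the 0 V reference.
Source V1 fixes V_0 = 10 V.
KCL at each unknown node (sum of currents leaving = 0; resistances in Ω):
  Node 1: (V_1 - 10)/200 + (V_1 - 0)/10 = 0
Collecting terms: 0.105 × V_1 = 0.05  =>  V_1 = 0.4762 V
The requested potential is V_1 = 0.4762 V.

Final answer: V_1 = 0.4762 V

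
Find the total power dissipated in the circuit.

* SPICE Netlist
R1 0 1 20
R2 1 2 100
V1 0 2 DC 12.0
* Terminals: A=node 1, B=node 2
Nodal analysis, taking node 2 as the 0 V reference.
Source V1 fixes V_0 = 12 V.
KCL at each unknown node (sum of currents leaving = 0; resistances in Ω):
  Node 1: (V_1 - 12)/20 + (V_1 - 0)/100 = 0
Collecting terms: 0.06 × V_1 = 0.6  =>  V_1 = 10 V
Power in each resistor, P = (ΔV)²/R:
  P_R1 = (12 - 10)²/20 = 0.2 W
  P_R2 = (10 - 0)²/100 = 1 W
P_total = P_R1 + P_R2 = 1.2 W

Final answer: 1.2 W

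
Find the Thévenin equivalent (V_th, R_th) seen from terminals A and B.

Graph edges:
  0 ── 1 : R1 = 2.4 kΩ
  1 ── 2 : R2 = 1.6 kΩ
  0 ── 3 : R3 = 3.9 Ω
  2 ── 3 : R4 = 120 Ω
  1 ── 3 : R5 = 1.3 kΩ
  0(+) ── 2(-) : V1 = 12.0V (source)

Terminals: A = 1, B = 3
Step 1 — V_th is the open-circuit voltage V_A - V_B (nothing connected across the terminals).
Nodal analysis, taking node 2 as the 0 V reference.
Source V1 fixes V_0 = 12 V.
KCL at each unknown node (sum of currents leaving = 0; resistances in Ω):
  Node 1: (V_1 - 12)/2400 + (V_1 - 0)/1600 + (V_1 - V_3)/1300 = 0
  Node 3: (V_3 - 12)/3.9 + (V_3 - 0)/120 + (V_3 - V_1)/1300 = 0
Collecting terms (coefficients in siemens):
  0.001811·V_1 - 0.0007692·V_3 = 0.005
  0.2655·V_3 - 0.0007692·V_1 = 3.077
Determinant D = (0.001811)(0.2655) - (-0.0007692)(-0.0007692) = 0.0004802
V_1 = [(0.005)(0.2655) - (-0.0007692)(3.077)]/D = 7.693 V
V_3 = [(0.001811)(3.077) - (0.005)(-0.0007692)]/D = 11.61 V
V_th = V_1 - V_3 = 7.693 - 11.61 = -3.918 V
Step 2 — R_th: zero the source — replace V1 by a short circuit (node 2 merges into node 0) — and find the resistance seen between A (node 1) and B (node 3).
Reduce the network between node 1 (A) and node 3 (B) by series/parallel combination:
  Rp1 = R1 ‖ R2 (parallel, both between nodes 0 and 1) = 1/(1/2400 + 1/1600) = 960 Ω
  Rp2 = R3 ‖ R4 (parallel, both between nodes 0 and 3) = 1/(1/3.9 + 1/120) = 3.777 Ω
  Rs1 = Rp1 + Rp2 (series, joined only at node 0) = 960 + 3.777 = 963.8 Ω
  Rp3 = R5 ‖ Rs1 (parallel, both between nodes 1 and 3) = 1/(1/1300 + 1/963.8) = 553.5 Ω
R_th = 553.5 Ω

Final answer: V_th = -3.918 V, R_th = 553.5 Ω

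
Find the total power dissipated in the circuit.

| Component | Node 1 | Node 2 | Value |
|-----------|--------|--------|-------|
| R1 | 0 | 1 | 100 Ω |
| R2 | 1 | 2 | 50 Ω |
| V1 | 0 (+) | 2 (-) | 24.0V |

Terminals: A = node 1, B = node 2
Nodal analysis, taking node 2 as the 0 V reference.
Source V1 fixes V_0 = 24 V.
KCL at each unknown node (sum of currents leaving = 0; resistances in Ω):
  Node 1: (V_1 - 24)/100 + (V_1 - 0)/50 = 0
Collecting terms: 0.03 × V_1 = 0.24  =>  V_1 = 8 V
Power in each resistor, P = (ΔV)²/R:
  P_R1 = (24 - 8)²/100 = 2.56 W
  P_R2 = (8 - 0)²/50 = 1.28 W
P_total = P_R1 + P_R2 = 3.84 W

Final answer: 3.84 W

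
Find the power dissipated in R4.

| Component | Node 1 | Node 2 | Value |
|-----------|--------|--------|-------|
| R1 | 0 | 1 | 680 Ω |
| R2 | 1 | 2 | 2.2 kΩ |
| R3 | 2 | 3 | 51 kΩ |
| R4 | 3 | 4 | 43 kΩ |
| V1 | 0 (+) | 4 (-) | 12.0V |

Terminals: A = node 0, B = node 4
Nodal analysis, taking node 4 as the 0 V reference.
Source V1 fixes V_0 = 12 V.
KCL at each unknown node (sum of currents leaving = 0; resistances in Ω):
  Node 1: (V_1 - 12)/680 + (V_1 - V_2)/2200 = 0
  Node 2: (V_2 - V_1)/2200 + (V_2 - V_3)/51000 = 0
  Node 3: (V_3 - V_2)/51000 + (V_3 - 0)/43000 = 0
Collecting terms (coefficients in siemens):
  0.001925·V_1 - 0.0004545·V_2 = 0.01765
  0.0004742·V_2 - 0.0004545·V_1 - 0.00001961·V_3 = 0
  0.00004286·V_3 - 0.00001961·V_2 = 0
Solving these 3 simultaneous equations (Gaussian elimination) gives:
  V_1 = 11.92 V, V_2 = 11.64 V, V_3 = 5.326 V
I_R4 = (V_3 - V_4)/R4 = (5.326 - 0)/43000 = 0.0001239 A
P_R4 = I_R4² × R4 = (0.0001239)² × 43000 = 0.0006597 W

Final answer: 0.0006597 W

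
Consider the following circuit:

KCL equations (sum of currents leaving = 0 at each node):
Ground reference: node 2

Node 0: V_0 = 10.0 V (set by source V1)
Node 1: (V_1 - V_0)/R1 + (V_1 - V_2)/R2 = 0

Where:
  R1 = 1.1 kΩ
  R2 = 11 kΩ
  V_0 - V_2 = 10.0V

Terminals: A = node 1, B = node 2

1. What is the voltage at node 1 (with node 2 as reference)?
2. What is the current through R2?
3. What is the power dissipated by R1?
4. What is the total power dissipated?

Nodal analysis, taking node 2 as the 0 V reference.
Source V1 fixes V_0 = 10 V.
KCL at each unknown node (sum of currents leaving = 0; resistances in Ω):
  Node 1: (V_1 - 10)/1100 + (V_1 - 0)/11000 = 0
Collecting terms: 0.001 × V_1 = 0.009091  =>  V_1 = 9.091 V
Part 1:
  Read off the nodal solution: V_1 = 9.091 V
Part 2:
  I_R2 = (V_1 - V_2)/R2 = (9.091 - 0)/11000 = 0.0008264 A
  Magnitude: I_R2 = 0.0008264 A
Part 3:
  I_R1 = (V_0 - V_1)/R1 = (10 - 9.091)/1100 = 0.0008264 A
  P_R1 = I_R1² × R1 = (0.0008264)² × 1100 = 0.0007513 W
Part 4:
  Power in each resistor, P = (ΔV)²/R:
    P_R1 = (10 - 9.091)²/1100 = 0.0007513 W
    P_R2 = (9.091 - 0)²/11000 = 0.007513 W
  P_total = P_R1 + P_R2 = 0.008264 W

Final answers:
1. V_1 = 9.091 V
2. I_R2 = 0.0008264 A
3. P_R1 = 0.0007513 W
4. P_total = 0.008264 W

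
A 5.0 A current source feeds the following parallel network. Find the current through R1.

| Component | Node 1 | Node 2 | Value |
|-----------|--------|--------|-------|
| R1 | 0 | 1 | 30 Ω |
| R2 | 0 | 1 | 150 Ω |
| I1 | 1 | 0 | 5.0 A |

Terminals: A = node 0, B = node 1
All resistors sit directly between nodes 0 and 1, so they are in parallel and share one voltage V; the full source current 5 A splits among them.
1/R_par = 1/30 + 1/150 = 0.04 S  =>  R_par = 25 Ω
V = I × R_par = 5 × 25 = 125 V
I_R1 = V/R1 = 125/30 = 4.167 A

Final answer: 4.167 A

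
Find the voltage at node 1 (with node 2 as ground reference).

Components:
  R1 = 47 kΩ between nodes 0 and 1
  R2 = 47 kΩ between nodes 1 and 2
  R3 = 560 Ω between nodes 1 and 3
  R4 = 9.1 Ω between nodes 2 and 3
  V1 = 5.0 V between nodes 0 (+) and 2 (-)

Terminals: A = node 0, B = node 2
Nodal analysis, taking node 2 as the 0 V reference.
Source V1 fixes V_0 = 5 V.
KCL at each unknown node (sum of currents leaving = 0; resistances in Ω):
  Node 1: (V_1 - 5)/47000 + (V_1 - 0)/47000 + (V_1 - V_3)/560 = 0
  Node 3: (V_3 - V_1)/560 + (V_3 - 0)/9.1 = 0
Collecting terms (coefficients in siemens):
  0.001828·V_1 - 0.001786·V_3 = 0.0001064
  0.1117·V_3 - 0.001786·V_1 = 0
Determinant D = (0.001828)(0.1117) - (-0.001786)(-0.001786) = 0.000201
V_1 = [(0.0001064)(0.1117) - (-0.001786)(0)]/D = 0.05911 V
V_3 = [(0.001828)(0) - (0.0001064)(-0.001786)]/D = 0.0009452 V
The requested potential is V_1 = 0.05911 V.

Final answer: V_1 = 0.05911 V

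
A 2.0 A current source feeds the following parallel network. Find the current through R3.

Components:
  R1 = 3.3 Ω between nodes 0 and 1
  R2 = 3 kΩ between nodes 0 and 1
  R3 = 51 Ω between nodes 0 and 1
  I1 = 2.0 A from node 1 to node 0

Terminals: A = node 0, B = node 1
All resistors sit directly between nodes 0 and 1, so they are in parallel and share one voltage V; the full source current 2 A splits among them.
1/R_par = 1/3.3 + 1/3000 + 1/51 = 0.323 S  =>  R_par = 3.096 Ω
V = I × R_par = 2 × 3.096 = 6.192 V
I_R3 = V/R3 = 6.192/51 = 0.1214 A

Final answer: 0.1214 A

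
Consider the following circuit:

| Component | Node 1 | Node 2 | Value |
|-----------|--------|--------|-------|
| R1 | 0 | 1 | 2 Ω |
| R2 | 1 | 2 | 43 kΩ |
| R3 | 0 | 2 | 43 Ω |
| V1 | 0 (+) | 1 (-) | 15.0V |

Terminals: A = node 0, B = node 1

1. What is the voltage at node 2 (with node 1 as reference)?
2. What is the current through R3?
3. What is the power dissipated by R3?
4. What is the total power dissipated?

Nodal analysis, taking node 1 as the 0 V reference.
Source V1 fixes V_0 = 15 V.
KCL at each unknown node (sum of currents leaving = 0; resistances in Ω):
  Node 2: (V_2 - 0)/43000 + (V_2 - 15)/43 = 0
Collecting terms: 0.02328 × V_2 = 0.3488  =>  V_2 = 14.99 V
Part 1:
  Read off the nodal solution: V_2 = 14.99 V
Part 2:
  I_R3 = (V_0 - V_2)/R3 = (15 - 14.99)/43 = 0.0003485 A
  Magnitude: I_R3 = 0.0003485 A
Part 3:
  I_R3 = (V_0 - V_2)/R3 = (15 - 14.99)/43 = 0.0003485 A
  P_R3 = I_R3² × R3 = (0.0003485)² × 43 = 0.000005222 W
Part 4:
  Power in each resistor, P = (ΔV)²/R:
    P_R1 = (15 - 0)²/2 = 112.5 W
    P_R2 = (0 - 14.99)²/43000 = 0.005222 W
    P_R3 = (15 - 14.99)²/43 = 0.000005222 W
  P_total = P_R1 + P_R2 + P_R3 = 112.5 W

Final answers:
1. V_2 = 14.99 V
2. I_R3 = 0.0003485 A
3. P_R3 = 5.222e-06 W
4. P_total = 112.5 W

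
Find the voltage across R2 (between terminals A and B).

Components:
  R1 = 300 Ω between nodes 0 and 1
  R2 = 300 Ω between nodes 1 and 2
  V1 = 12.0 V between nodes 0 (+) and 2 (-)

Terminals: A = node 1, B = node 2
R1 and R2 are in series across V1 (node 0 → node 1 → node 2), and the output A–B is taken across R2, so this is a voltage divider.
Series current: I = V1/(R1 + R2) = 12/(300 + 300) = 12/600 = 0.02 A
V_R2 = I × R2 = V1 × R2/(R1 + R2) = 12 × 300/600 = 6 V

Final answer: 6 V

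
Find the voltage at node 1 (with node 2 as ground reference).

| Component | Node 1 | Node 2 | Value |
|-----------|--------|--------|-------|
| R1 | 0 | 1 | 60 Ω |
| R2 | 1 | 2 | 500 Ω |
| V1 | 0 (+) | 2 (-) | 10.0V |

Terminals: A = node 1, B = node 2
Nodal analysis, taking node 2 as the 0 V reference.
Source V1 fixes V_0 = 10 V.
KCL at each unknown node (sum of currents leaving = 0; resistances in Ω):
  Node 1: (V_1 - 10)/60 + (V_1 - 0)/500 = 0
Collecting terms: 0.01867 × V_1 = 0.1667  =>  V_1 = 8.929 V
The requested potential is V_1 = 8.929 V.

Final answer: V_1 = 8.929 V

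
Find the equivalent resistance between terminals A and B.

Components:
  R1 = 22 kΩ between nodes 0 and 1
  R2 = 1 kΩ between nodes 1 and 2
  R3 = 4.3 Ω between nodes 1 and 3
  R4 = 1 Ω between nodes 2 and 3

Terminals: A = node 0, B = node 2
Reduce the network between node 0 (A) and node 2 (B) by series/parallel combination:
  Rs1 = R3 + R4 (series, joined only at node 3) = 4.3 + 1 = 5.3 Ω
  Rp1 = R2 ‖ Rs1 (parallel, both between nodes 1 and 2) = 1/(1/1000 + 1/5.3) = 5.272 Ω
  Rs2 = R1 + Rp1 (series, joined only at node 1) = 22000 + 5.272 = 22010 Ω
R_eq = 22.01 kΩ

Final answer: 22.01 kΩ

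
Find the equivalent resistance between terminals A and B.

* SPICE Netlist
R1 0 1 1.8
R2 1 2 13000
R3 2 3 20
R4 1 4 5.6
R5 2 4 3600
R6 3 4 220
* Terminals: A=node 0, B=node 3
The network is not a plain series/parallel combination. Inject a 1 A test current into terminal A (node 0) and return it from terminal B (node 3); then R_eq = V_A / (1 A).
Nodal analysis, taking node 3 as the 0 V reference.
Current source I_test pushes 1 A into node 0 and draws it out of node 3.
KCL at each unknown node (sum of currents leaving = 0; resistances in Ω):
  Node 0: (V_0 - V_1)/1.8 - 1 = 0
  Node 1: (V_1 - V_0)/1.8 + (V_1 - V_2)/13000 + (V_1 - V_4)/5.6 = 0
  Node 2: (V_2 - V_1)/13000 + (V_2 - 0)/20 + (V_2 - V_4)/3600 = 0
  Node 4: (V_4 - V_1)/5.6 + (V_4 - V_2)/3600 + (V_4 - 0)/220 = 0
Collecting terms (coefficients in siemens):
  0.5556·V_0 - 0.5556·V_1 = 1
  0.7342·V_1 - 0.5556·V_0 - 0.00007692·V_2 - 0.1786·V_4 = 0
  0.05035·V_2 - 0.00007692·V_1 - 0.0002778·V_4 = 0
  0.1834·V_4 - 0.1786·V_1 - 0.0002778·V_2 = 0
Solving these 4 simultaneous equations (Gaussian elimination) gives:
  V_0 = 211.4 V, V_1 = 209.6 V, V_2 = 1.446 V, V_4 = 204.1 V
R_eq = V_0 / 1 A = 211.4 Ω

Final answer: 211.4 Ω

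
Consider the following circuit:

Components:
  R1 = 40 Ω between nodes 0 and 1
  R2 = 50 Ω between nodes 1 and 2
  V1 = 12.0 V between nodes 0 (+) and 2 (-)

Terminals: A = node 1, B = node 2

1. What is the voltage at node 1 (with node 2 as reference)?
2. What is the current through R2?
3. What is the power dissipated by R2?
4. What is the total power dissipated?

Nodal analysis, taking node 2 as the 0 V reference.
Source V1 fixes V_0 = 12 V.
KCL at each unknown node (sum of currents leaving = 0; resistances in Ω):
  Node 1: (V_1 - 12)/40 + (V_1 - 0)/50 = 0
Collecting terms: 0.045 × V_1 = 0.3  =>  V_1 = 6.667 V
Part 1:
  Read off the nodal solution: V_1 = 6.667 V
Part 2:
  I_R2 = (V_1 - V_2)/R2 = (6.667 - 0)/50 = 0.1333 A
  Magnitude: I_R2 = 0.1333 A
Part 3:
  I_R2 = (V_1 - V_2)/R2 = (6.667 - 0)/50 = 0.1333 A
  P_R2 = I_R2² × R2 = (0.1333)² × 50 = 0.8889 W
Part 4:
  Power in each resistor, P = (ΔV)²/R:
    P_R1 = (12 - 6.667)²/40 = 0.7111 W
    P_R2 = (6.667 - 0)²/50 = 0.8889 W
  P_total = P_R1 + P_R2 = 1.6 W

Final answers:
1. V_1 = 6.667 V
2. I_R2 = 0.1333 A
3. P_R2 = 0.8889 W
4. P_total = 1.6 W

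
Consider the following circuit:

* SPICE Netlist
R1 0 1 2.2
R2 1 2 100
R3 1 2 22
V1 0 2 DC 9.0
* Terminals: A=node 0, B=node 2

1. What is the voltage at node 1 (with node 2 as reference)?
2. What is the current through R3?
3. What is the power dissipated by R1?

Nodal analysis, taking node 2 as the 0 V reference.
Source V1 fixes V_0 = 9 V.
KCL at each unknown node (sum of currents leaving = 0; resistances in Ω):
  Node 1: (V_1 - 9)/2.2 + (V_1 - 0)/100 + (V_1 - 0)/22 = 0
Collecting terms: 0.51 × V_1 = 4.091  =>  V_1 = 8.021 V
Part 1:
  Read off the nodal solution: V_1 = 8.021 V
Part 2:
  I_R3 = (V_1 - V_2)/R3 = (8.021 - 0)/22 = 0.3646 A
  Magnitude: I_R3 = 0.3646 A
Part 3:
  I_R1 = (V_0 - V_1)/R1 = (9 - 8.021)/2.2 = 0.4448 A
  P_R1 = I_R1² × R1 = (0.4448)² × 2.2 = 0.4353 W

Final answers:
1. V_1 = 8.021 V
2. I_R3 = 0.3646 A
3. P_R1 = 0.4353 W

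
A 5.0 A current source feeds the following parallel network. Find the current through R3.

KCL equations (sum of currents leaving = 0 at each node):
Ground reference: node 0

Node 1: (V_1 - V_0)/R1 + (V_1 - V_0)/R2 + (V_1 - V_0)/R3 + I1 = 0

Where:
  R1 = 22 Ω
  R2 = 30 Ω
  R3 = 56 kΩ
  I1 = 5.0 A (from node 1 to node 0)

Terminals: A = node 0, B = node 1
All resistors sit directly between nodes 0 and 1, so they are in parallel and share one voltage V; the full source current 5 A splits among them.
1/R_par = 1/22 + 1/30 + 1/56000 = 0.07881 S  =>  R_par = 12.69 Ω
V = I × R_par = 5 × 12.69 = 63.45 V
I_R3 = V/R3 = 63.45/56000 = 0.001133 A

Final answer: 0.001133 A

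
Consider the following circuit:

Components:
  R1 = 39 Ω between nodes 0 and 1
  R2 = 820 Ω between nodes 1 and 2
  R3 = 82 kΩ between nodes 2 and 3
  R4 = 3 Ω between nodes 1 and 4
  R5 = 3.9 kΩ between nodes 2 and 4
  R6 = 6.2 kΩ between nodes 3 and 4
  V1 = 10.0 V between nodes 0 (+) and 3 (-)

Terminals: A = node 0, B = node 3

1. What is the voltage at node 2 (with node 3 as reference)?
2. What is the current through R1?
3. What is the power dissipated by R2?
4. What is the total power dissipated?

Nodal analysis, taking node 3 as the 0 V reference.
Source V1 fixes V_0 = 10 V.
KCL at each unknown node (sum of currents leaving = 0; resistances in Ω):
  Node 1: (V_1 - 10)/39 + (V_1 - V_2)/820 + (V_1 - V_4)/3 = 0
  Node 2: (V_2 - V_1)/820 + (V_2 - 0)/82000 + (V_2 - V_4)/3900 = 0
  Node 4: (V_4 - V_1)/3 + (V_4 - V_2)/3900 + (V_4 - 0)/6200 = 0
Collecting terms (coefficients in siemens):
  0.3602·V_1 - 0.00122·V_2 - 0.3333·V_4 = 0.2564
  0.001488·V_2 - 0.00122·V_1 - 0.0002564·V_4 = 0
  0.3338·V_4 - 0.3333·V_1 - 0.0002564·V_2 = 0
Solving these 3 simultaneous equations (Gaussian elimination) gives:
  V_1 = 9.933 V, V_2 = 9.851 V, V_4 = 9.928 V
Part 1:
  Read off the nodal solution: V_2 = 9.851 V
Part 2:
  I_R1 = (V_0 - V_1)/R1 = (10 - 9.933)/39 = 0.001721 A
  Magnitude: I_R1 = 0.001721 A
Part 3:
  I_R2 = (V_1 - V_2)/R2 = (9.933 - 9.851)/820 = 0.0001003 A
  P_R2 = I_R2² × R2 = (0.0001003)² × 820 = 0.000008248 W
Part 4:
  Power in each resistor, P = (ΔV)²/R:
    P_R1 = (10 - 9.933)²/39 = 0.0001156 W
    P_R2 = (9.933 - 9.851)²/820 = 0.000008248 W
    P_R3 = (9.851 - 0)²/82000 = 0.001183 W
    P_R4 = (9.933 - 9.928)²/3 = 0.000007884 W
    P_R5 = (9.851 - 9.928)²/3900 = 0.000001535 W
    P_R6 = (0 - 9.928)²/6200 = 0.0159 W
  P_total = P_R1 + P_R2 + P_R3 + P_R4 + P_R5 + P_R6 = 0.01721 W

Final answers:
1. V_2 = 9.851 V
2. I_R1 = 0.001721 A
3. P_R2 = 8.248e-06 W
4. P_total = 0.01721 W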